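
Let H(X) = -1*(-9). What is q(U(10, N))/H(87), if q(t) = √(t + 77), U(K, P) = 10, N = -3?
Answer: √87/9 ≈ 1.0364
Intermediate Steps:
q(t) = √(77 + t)
H(X) = 9
q(U(10, N))/H(87) = √(77 + 10)/9 = √87*(⅑) = √87/9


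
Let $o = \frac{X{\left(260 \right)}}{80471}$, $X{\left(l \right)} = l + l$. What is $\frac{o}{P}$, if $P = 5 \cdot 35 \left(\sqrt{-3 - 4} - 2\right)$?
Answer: $- \frac{208}{30981335} - \frac{104 i \sqrt{7}}{30981335} \approx -6.7137 \cdot 10^{-6} - 8.8814 \cdot 10^{-6} i$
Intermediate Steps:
$X{\left(l \right)} = 2 l$
$P = -350 + 175 i \sqrt{7}$ ($P = 175 \left(\sqrt{-7} - 2\right) = 175 \left(i \sqrt{7} - 2\right) = 175 \left(-2 + i \sqrt{7}\right) = -350 + 175 i \sqrt{7} \approx -350.0 + 463.01 i$)
$o = \frac{520}{80471}$ ($o = \frac{2 \cdot 260}{80471} = 520 \cdot \frac{1}{80471} = \frac{520}{80471} \approx 0.006462$)
$\frac{o}{P} = \frac{520}{80471 \left(-350 + 175 i \sqrt{7}\right)}$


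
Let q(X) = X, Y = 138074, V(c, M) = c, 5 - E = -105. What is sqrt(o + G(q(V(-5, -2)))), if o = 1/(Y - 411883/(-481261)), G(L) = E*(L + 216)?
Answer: sqrt(11387363033653121850400923)/22150014399 ≈ 152.35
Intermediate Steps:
E = 110 (E = 5 - 1*(-105) = 5 + 105 = 110)
G(L) = 23760 + 110*L (G(L) = 110*(L + 216) = 110*(216 + L) = 23760 + 110*L)
o = 481261/66450043197 (o = 1/(138074 - 411883/(-481261)) = 1/(138074 - 411883*(-1/481261)) = 1/(138074 + 411883/481261) = 1/(66450043197/481261) = 481261/66450043197 ≈ 7.2424e-6)
sqrt(o + G(q(V(-5, -2)))) = sqrt(481261/66450043197 + (23760 + 110*(-5))) = sqrt(481261/66450043197 + (23760 - 550)) = sqrt(481261/66450043197 + 23210) = sqrt(1542305503083631/66450043197) = sqrt(11387363033653121850400923)/22150014399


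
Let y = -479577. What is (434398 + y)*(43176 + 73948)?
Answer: -5291545196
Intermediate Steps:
(434398 + y)*(43176 + 73948) = (434398 - 479577)*(43176 + 73948) = -45179*117124 = -5291545196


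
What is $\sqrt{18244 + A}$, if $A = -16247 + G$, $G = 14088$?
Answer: $\sqrt{16085} \approx 126.83$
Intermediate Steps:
$A = -2159$ ($A = -16247 + 14088 = -2159$)
$\sqrt{18244 + A} = \sqrt{18244 - 2159} = \sqrt{16085}$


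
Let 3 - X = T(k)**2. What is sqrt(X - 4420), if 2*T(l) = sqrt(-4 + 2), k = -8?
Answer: 11*I*sqrt(146)/2 ≈ 66.457*I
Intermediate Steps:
T(l) = I*sqrt(2)/2 (T(l) = sqrt(-4 + 2)/2 = sqrt(-2)/2 = (I*sqrt(2))/2 = I*sqrt(2)/2)
X = 7/2 (X = 3 - (I*sqrt(2)/2)**2 = 3 - 1*(-1/2) = 3 + 1/2 = 7/2 ≈ 3.5000)
sqrt(X - 4420) = sqrt(7/2 - 4420) = sqrt(-8833/2) = 11*I*sqrt(146)/2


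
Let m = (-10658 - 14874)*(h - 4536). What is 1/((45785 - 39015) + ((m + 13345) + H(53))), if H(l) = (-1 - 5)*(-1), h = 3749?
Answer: 1/20113805 ≈ 4.9717e-8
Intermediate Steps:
H(l) = 6 (H(l) = -6*(-1) = 6)
m = 20093684 (m = (-10658 - 14874)*(3749 - 4536) = -25532*(-787) = 20093684)
1/((45785 - 39015) + ((m + 13345) + H(53))) = 1/((45785 - 39015) + ((20093684 + 13345) + 6)) = 1/(6770 + (20107029 + 6)) = 1/(6770 + 20107035) = 1/20113805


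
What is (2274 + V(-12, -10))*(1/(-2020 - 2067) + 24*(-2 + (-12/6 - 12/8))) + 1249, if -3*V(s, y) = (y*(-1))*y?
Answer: -3719001181/12261 ≈ -3.0332e+5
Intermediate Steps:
V(s, y) = y²/3 (V(s, y) = -y*(-1)*y/3 = -(-y)*y/3 = -(-1)*y²/3 = y²/3)
(2274 + V(-12, -10))*(1/(-2020 - 2067) + 24*(-2 + (-12/6 - 12/8))) + 1249 = (2274 + (⅓)*(-10)²)*(1/(-2020 - 2067) + 24*(-2 + (-12/6 - 12/8))) + 1249 = (2274 + (⅓)*100)*(1/(-4087) + 24*(-2 + (-12*⅙ - 12*⅛))) + 1249 = (2274 + 100/3)*(-1/4087 + 24*(-2 + (-2 - 3/2))) + 1249 = 6922*(-1/4087 + 24*(-2 - 7/2))/3 + 1249 = 6922*(-1/4087 + 24*(-11/2))/3 + 1249 = 6922*(-1/4087 - 132)/3 + 1249 = (6922/3)*(-539485/4087) + 1249 = -3734315170/12261 + 1249 = -3719001181/12261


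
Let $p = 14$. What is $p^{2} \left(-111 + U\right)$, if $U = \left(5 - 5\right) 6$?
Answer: $-21756$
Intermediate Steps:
$U = 0$ ($U = 0 \cdot 6 = 0$)
$p^{2} \left(-111 + U\right) = 14^{2} \left(-111 + 0\right) = 196 \left(-111\right) = -21756$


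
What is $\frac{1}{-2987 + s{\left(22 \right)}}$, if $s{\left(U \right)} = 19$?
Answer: $- \frac{1}{2968} \approx -0.00033693$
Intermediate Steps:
$\frac{1}{-2987 + s{\left(22 \right)}} = \frac{1}{-2987 + 19} = \frac{1}{-2968} = - \frac{1}{2968}$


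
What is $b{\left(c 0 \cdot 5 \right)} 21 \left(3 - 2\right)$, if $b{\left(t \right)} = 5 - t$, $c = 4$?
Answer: $105$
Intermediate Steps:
$b{\left(c 0 \cdot 5 \right)} 21 \left(3 - 2\right) = \left(5 - 4 \cdot 0 \cdot 5\right) 21 \left(3 - 2\right) = \left(5 - 0 \cdot 5\right) 21 \left(3 - 2\right) = \left(5 - 0\right) 21 \cdot 1 = \left(5 + 0\right) 21 \cdot 1 = 5 \cdot 21 \cdot 1 = 105 \cdot 1 = 105$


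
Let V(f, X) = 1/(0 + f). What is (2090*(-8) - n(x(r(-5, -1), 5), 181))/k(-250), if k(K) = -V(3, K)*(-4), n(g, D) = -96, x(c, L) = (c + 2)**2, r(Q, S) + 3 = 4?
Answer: -12468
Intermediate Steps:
r(Q, S) = 1 (r(Q, S) = -3 + 4 = 1)
V(f, X) = 1/f
x(c, L) = (2 + c)**2
k(K) = 4/3 (k(K) = -1/3*(-4) = 4/3)
(2090*(-8) - n(x(r(-5, -1), 5), 181))/k(-250) = (2090*(-8) - 1*(-96))/(4/3) = (-16720 + 96)*(3/4) = -16624*3/4 = -12468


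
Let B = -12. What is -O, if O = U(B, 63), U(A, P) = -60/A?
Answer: -5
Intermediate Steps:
O = 5 (O = -60/(-12) = -60*(-1/12) = 5)
-O = -1*5 = -5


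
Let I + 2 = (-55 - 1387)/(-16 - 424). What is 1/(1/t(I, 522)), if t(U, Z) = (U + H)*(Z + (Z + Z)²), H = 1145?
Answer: 137496394449/110 ≈ 1.2500e+9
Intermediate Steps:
I = 281/220 (I = -2 + (-55 - 1387)/(-16 - 424) = -2 - 1442/(-440) = -2 - 1442*(-1/440) = -2 + 721/220 = 281/220 ≈ 1.2773)
t(U, Z) = (1145 + U)*(Z + 4*Z²) (t(U, Z) = (U + 1145)*(Z + (Z + Z)²) = (1145 + U)*(Z + (2*Z)²) = (1145 + U)*(Z + 4*Z²))
1/(1/t(I, 522)) = 1/(1/(522*(1145 + 281/220 + 4580*522 + 4*(281/220)*522))) = 1/(1/(522*(1145 + 281/220 + 2390760 + 146682/55))) = 1/(1/(522*(526806109/220))) = 1/(1/(137496394449/110)) = 1/(110/137496394449) = 137496394449/110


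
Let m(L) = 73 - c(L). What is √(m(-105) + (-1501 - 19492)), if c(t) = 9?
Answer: I*√20929 ≈ 144.67*I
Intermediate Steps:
m(L) = 64 (m(L) = 73 - 1*9 = 73 - 9 = 64)
√(m(-105) + (-1501 - 19492)) = √(64 + (-1501 - 19492)) = √(64 - 20993) = √(-20929) = I*√20929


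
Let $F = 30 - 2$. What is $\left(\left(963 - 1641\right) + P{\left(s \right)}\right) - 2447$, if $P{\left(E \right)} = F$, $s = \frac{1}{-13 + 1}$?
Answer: $-3097$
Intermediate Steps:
$F = 28$
$s = - \frac{1}{12}$ ($s = \frac{1}{-12} = - \frac{1}{12} \approx -0.083333$)
$P{\left(E \right)} = 28$
$\left(\left(963 - 1641\right) + P{\left(s \right)}\right) - 2447 = \left(\left(963 - 1641\right) + 28\right) - 2447 = \left(-678 + 28\right) - 2447 = -650 - 2447 = -3097$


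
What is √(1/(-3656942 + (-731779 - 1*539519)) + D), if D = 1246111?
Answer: √1891561411999931585/1232060 ≈ 1116.3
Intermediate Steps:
√(1/(-3656942 + (-731779 - 1*539519)) + D) = √(1/(-3656942 + (-731779 - 1*539519)) + 1246111) = √(1/(-3656942 + (-731779 - 539519)) + 1246111) = √(1/(-3656942 - 1271298) + 1246111) = √(1/(-4928240) + 1246111) = √(-1/4928240 + 1246111) = √(6141134074639/4928240) = √1891561411999931585/1232060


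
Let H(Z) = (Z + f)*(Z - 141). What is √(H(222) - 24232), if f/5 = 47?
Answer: √12785 ≈ 113.07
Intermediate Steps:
f = 235 (f = 5*47 = 235)
H(Z) = (-141 + Z)*(235 + Z) (H(Z) = (Z + 235)*(Z - 141) = (235 + Z)*(-141 + Z) = (-141 + Z)*(235 + Z))
√(H(222) - 24232) = √((-33135 + 222² + 94*222) - 24232) = √((-33135 + 49284 + 20868) - 24232) = √(37017 - 24232) = √12785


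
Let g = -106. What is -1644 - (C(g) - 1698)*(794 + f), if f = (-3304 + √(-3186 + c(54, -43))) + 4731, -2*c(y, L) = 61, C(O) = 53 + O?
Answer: 3887327 + 1751*I*√12866/2 ≈ 3.8873e+6 + 99307.0*I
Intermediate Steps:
c(y, L) = -61/2 (c(y, L) = -½*61 = -61/2)
f = 1427 + I*√12866/2 (f = (-3304 + √(-3186 - 61/2)) + 4731 = (-3304 + √(-6433/2)) + 4731 = (-3304 + I*√12866/2) + 4731 = 1427 + I*√12866/2 ≈ 1427.0 + 56.714*I)
-1644 - (C(g) - 1698)*(794 + f) = -1644 - ((53 - 106) - 1698)*(794 + (1427 + I*√12866/2)) = -1644 - (-53 - 1698)*(2221 + I*√12866/2) = -1644 - (-1751)*(2221 + I*√12866/2) = -1644 - (-3888971 - 1751*I*√12866/2) = -1644 + (3888971 + 1751*I*√12866/2) = 3887327 + 1751*I*√12866/2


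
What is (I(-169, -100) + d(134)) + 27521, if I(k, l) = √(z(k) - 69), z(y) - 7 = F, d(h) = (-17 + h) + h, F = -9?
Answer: 27772 + I*√71 ≈ 27772.0 + 8.4261*I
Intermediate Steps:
d(h) = -17 + 2*h
z(y) = -2 (z(y) = 7 - 9 = -2)
I(k, l) = I*√71 (I(k, l) = √(-2 - 69) = √(-71) = I*√71)
(I(-169, -100) + d(134)) + 27521 = (I*√71 + (-17 + 2*134)) + 27521 = (I*√71 + (-17 + 268)) + 27521 = (I*√71 + 251) + 27521 = (251 + I*√71) + 27521 = 27772 + I*√71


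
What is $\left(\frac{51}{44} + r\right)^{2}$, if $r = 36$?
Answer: $\frac{2673225}{1936} \approx 1380.8$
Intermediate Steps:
$\left(\frac{51}{44} + r\right)^{2} = \left(\frac{51}{44} + 36\right)^{2} = \left(\frac{1635}{44}\right)^{2} = \frac{2673225}{1936}$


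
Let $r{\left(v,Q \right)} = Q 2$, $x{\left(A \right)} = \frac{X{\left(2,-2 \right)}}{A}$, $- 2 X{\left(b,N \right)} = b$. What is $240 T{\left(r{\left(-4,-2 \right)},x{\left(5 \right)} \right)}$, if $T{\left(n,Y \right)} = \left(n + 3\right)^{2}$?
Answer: $240$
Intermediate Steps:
$X{\left(b,N \right)} = - \frac{b}{2}$
$x{\left(A \right)} = - \frac{1}{A}$ ($x{\left(A \right)} = \frac{\left(- \frac{1}{2}\right) 2}{A} = - \frac{1}{A}$)
$r{\left(v,Q \right)} = 2 Q$
$T{\left(n,Y \right)} = \left(3 + n\right)^{2}$
$240 T{\left(r{\left(-4,-2 \right)},x{\left(5 \right)} \right)} = 240 \left(3 + 2 \left(-2\right)\right)^{2} = 240 \left(3 - 4\right)^{2} = 240 \left(-1\right)^{2} = 240 \cdot 1 = 240$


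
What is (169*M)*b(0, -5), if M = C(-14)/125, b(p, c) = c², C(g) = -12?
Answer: -2028/5 ≈ -405.60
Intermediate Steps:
M = -12/125 ≈ -0.096000
(169*M)*b(0, -5) = (169*(-12/125))*(-5)² = -2028/125*25 = -2028/5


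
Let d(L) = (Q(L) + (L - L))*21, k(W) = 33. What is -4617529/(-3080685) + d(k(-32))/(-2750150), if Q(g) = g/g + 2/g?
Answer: 5587484656201/3727832175210 ≈ 1.4989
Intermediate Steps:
Q(g) = 1 + 2/g
d(L) = 21*(2 + L)/L (d(L) = ((2 + L)/L + (L - L))*21 = ((2 + L)/L + 0)*21 = ((2 + L)/L)*21 = 21*(2 + L)/L)
-4617529/(-3080685) + d(k(-32))/(-2750150) = -4617529/(-3080685) + (21 + 42/33)/(-2750150) = -4617529*(-1/3080685) + (21 + 42*(1/33))*(-1/2750150) = 4617529/3080685 + (21 + 14/11)*(-1/2750150) = 4617529/3080685 + (245/11)*(-1/2750150) = 4617529/3080685 - 49/6050330 = 5587484656201/3727832175210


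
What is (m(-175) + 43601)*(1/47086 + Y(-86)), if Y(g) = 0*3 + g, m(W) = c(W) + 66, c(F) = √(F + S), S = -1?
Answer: -13601917805/3622 - 8098790*I*√11/23543 ≈ -3.7554e+6 - 1140.9*I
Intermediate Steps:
c(F) = √(-1 + F) (c(F) = √(F - 1) = √(-1 + F))
m(W) = 66 + √(-1 + W) (m(W) = √(-1 + W) + 66 = 66 + √(-1 + W))
Y(g) = g (Y(g) = 0 + g = g)
(m(-175) + 43601)*(1/47086 + Y(-86)) = ((66 + √(-1 - 175)) + 43601)*(1/47086 - 86) = ((66 + √(-176)) + 43601)*(1/47086 - 86) = ((66 + 4*I*√11) + 43601)*(-4049395/47086) = (43667 + 4*I*√11)*(-4049395/47086) = -13601917805/3622 - 8098790*I*√11/23543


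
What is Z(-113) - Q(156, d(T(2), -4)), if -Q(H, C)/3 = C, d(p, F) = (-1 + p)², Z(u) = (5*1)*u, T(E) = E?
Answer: -562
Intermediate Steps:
Z(u) = 5*u
Q(H, C) = -3*C
Z(-113) - Q(156, d(T(2), -4)) = 5*(-113) - (-3)*(-1 + 2)² = -565 - (-3)*1² = -565 - (-3) = -565 - 1*(-3) = -565 + 3 = -562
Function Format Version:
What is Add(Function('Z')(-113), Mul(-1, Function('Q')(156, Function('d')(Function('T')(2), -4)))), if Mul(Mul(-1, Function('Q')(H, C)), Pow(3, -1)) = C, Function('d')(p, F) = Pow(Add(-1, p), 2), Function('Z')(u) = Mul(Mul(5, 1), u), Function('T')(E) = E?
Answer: -562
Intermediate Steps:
Function('Z')(u) = Mul(5, u)
Function('Q')(H, C) = Mul(-3, C)
Add(Function('Z')(-113), Mul(-1, Function('Q')(156, Function('d')(Function('T')(2), -4)))) = Add(Mul(5, -113), Mul(-1, Mul(-3, Pow(Add(-1, 2), 2)))) = Add(-565, Mul(-1, Mul(-3, Pow(1, 2)))) = Add(-565, Mul(-1, Mul(-3, 1))) = Add(-565, Mul(-1, -3)) = Add(-565, 3) = -562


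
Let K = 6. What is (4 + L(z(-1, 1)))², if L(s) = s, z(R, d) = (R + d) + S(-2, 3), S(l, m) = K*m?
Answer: 484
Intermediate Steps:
S(l, m) = 6*m
z(R, d) = 18 + R + d (z(R, d) = (R + d) + 6*3 = (R + d) + 18 = 18 + R + d)
(4 + L(z(-1, 1)))² = (4 + (18 - 1 + 1))² = (4 + 18)² = 22² = 484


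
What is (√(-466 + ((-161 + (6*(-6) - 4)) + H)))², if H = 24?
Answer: -643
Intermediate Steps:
(√(-466 + ((-161 + (6*(-6) - 4)) + H)))² = (√(-466 + ((-161 + (6*(-6) - 4)) + 24)))² = (√(-466 + ((-161 + (-36 - 4)) + 24)))² = (√(-466 + ((-161 - 40) + 24)))² = (√(-466 + (-201 + 24)))² = (√(-466 - 177))² = (√(-643))² = (I*√643)² = -643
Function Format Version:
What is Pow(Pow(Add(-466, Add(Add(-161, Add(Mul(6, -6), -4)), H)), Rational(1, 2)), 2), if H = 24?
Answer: -643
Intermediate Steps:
Pow(Pow(Add(-466, Add(Add(-161, Add(Mul(6, -6), -4)), H)), Rational(1, 2)), 2) = Pow(Pow(Add(-466, Add(Add(-161, Add(Mul(6, -6), -4)), 24)), Rational(1, 2)), 2) = Pow(Pow(Add(-466, Add(Add(-161, Add(-36, -4)), 24)), Rational(1, 2)), 2) = Pow(Pow(Add(-466, Add(Add(-161, -40), 24)), Rational(1, 2)), 2) = Pow(Pow(Add(-466, Add(-201, 24)), Rational(1, 2)), 2) = Pow(Pow(Add(-466, -177), Rational(1, 2)), 2) = Pow(Pow(-643, Rational(1, 2)), 2) = Pow(Mul(I, Pow(643, Rational(1, 2))), 2) = -643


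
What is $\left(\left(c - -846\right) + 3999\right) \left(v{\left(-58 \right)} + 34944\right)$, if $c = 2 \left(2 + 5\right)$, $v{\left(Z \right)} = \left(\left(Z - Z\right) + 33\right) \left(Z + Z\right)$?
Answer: $151192644$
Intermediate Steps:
$v{\left(Z \right)} = 66 Z$ ($v{\left(Z \right)} = \left(0 + 33\right) 2 Z = 33 \cdot 2 Z = 66 Z$)
$c = 14$ ($c = 2 \cdot 7 = 14$)
$\left(\left(c - -846\right) + 3999\right) \left(v{\left(-58 \right)} + 34944\right) = \left(\left(14 - -846\right) + 3999\right) \left(66 \left(-58\right) + 34944\right) = \left(\left(14 + 846\right) + 3999\right) \left(-3828 + 34944\right) = \left(860 + 3999\right) 31116 = 4859 \cdot 31116 = 151192644$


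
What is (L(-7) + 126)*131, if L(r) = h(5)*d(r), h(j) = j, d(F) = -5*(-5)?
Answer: 32881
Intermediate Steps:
d(F) = 25
L(r) = 125 (L(r) = 5*25 = 125)
(L(-7) + 126)*131 = (125 + 126)*131 = 251*131 = 32881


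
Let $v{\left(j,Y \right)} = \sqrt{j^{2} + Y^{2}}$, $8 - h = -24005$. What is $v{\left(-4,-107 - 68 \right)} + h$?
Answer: $24013 + \sqrt{30641} \approx 24188.0$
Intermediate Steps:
$h = 24013$ ($h = 8 - -24005 = 8 + 24005 = 24013$)
$v{\left(j,Y \right)} = \sqrt{Y^{2} + j^{2}}$
$v{\left(-4,-107 - 68 \right)} + h = \sqrt{\left(-107 - 68\right)^{2} + \left(-4\right)^{2}} + 24013 = \sqrt{\left(-107 - 68\right)^{2} + 16} + 24013 = \sqrt{\left(-175\right)^{2} + 16} + 24013 = \sqrt{30625 + 16} + 24013 = \sqrt{30641} + 24013 = 24013 + \sqrt{30641}$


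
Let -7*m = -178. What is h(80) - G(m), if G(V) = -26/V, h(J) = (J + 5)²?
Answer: 643116/89 ≈ 7226.0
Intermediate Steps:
m = 178/7 (m = -⅐*(-178) = 178/7 ≈ 25.429)
h(J) = (5 + J)²
h(80) - G(m) = (5 + 80)² - (-26)/178/7 = 85² - (-26)*7/178 = 7225 - 1*(-91/89) = 7225 + 91/89 = 643116/89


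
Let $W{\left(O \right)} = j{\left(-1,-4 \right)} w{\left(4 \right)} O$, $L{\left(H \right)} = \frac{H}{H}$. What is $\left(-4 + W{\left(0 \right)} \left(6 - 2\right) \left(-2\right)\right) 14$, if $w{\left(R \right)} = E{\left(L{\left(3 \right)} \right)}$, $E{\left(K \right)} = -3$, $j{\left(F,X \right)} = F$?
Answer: $-56$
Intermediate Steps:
$L{\left(H \right)} = 1$
$w{\left(R \right)} = -3$
$W{\left(O \right)} = 3 O$ ($W{\left(O \right)} = \left(-1\right) \left(-3\right) O = 3 O$)
$\left(-4 + W{\left(0 \right)} \left(6 - 2\right) \left(-2\right)\right) 14 = \left(-4 + 3 \cdot 0 \left(6 - 2\right) \left(-2\right)\right) 14 = \left(-4 + 0 \left(6 - 2\right) \left(-2\right)\right) 14 = \left(-4 + 0 \cdot 4 \left(-2\right)\right) 14 = \left(-4 + 0 \left(-2\right)\right) 14 = \left(-4 + 0\right) 14 = \left(-4\right) 14 = -56$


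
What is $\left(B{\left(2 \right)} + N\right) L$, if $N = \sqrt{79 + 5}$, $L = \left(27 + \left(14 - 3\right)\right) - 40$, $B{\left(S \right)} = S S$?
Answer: $-8 - 4 \sqrt{21} \approx -26.33$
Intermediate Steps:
$B{\left(S \right)} = S^{2}$
$L = -2$ ($L = \left(27 + \left(14 - 3\right)\right) - 40 = \left(27 + 11\right) - 40 = 38 - 40 = -2$)
$N = 2 \sqrt{21}$ ($N = \sqrt{84} = 2 \sqrt{21} \approx 9.1651$)
$\left(B{\left(2 \right)} + N\right) L = \left(2^{2} + 2 \sqrt{21}\right) \left(-2\right) = \left(4 + 2 \sqrt{21}\right) \left(-2\right) = -8 - 4 \sqrt{21}$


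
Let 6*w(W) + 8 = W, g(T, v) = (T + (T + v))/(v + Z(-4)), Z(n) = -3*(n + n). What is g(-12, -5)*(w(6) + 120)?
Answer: -10411/57 ≈ -182.65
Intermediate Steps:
Z(n) = -6*n
g(T, v) = (v + 2*T)/(24 + v) (g(T, v) = (T + (T + v))/(v - 6*(-4)) = (v + 2*T)/(v + 24) = (v + 2*T)/(24 + v))
w(W) = -4/3 + W/6
g(-12, -5)*(w(6) + 120) = ((-5 + 2*(-12))/(24 - 5))*((-4/3 + (1/6)*6) + 120) = ((-5 - 24)/19)*((-4/3 + 1) + 120) = ((1/19)*(-29))*(-1/3 + 120) = -29/19*359/3 = -10411/57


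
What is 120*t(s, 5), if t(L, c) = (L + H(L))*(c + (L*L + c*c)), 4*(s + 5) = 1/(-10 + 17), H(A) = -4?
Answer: -161296365/2744 ≈ -58782.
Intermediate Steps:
s = -139/28 (s = -5 + 1/(4*(-10 + 17)) = -5 + (¼)/7 = -5 + (¼)*(⅐) = -5 + 1/28 = -139/28 ≈ -4.9643)
t(L, c) = (-4 + L)*(c + L² + c²) (t(L, c) = (L - 4)*(c + (L*L + c*c)) = (-4 + L)*(c + (L² + c²)) = (-4 + L)*(c + L² + c²))
120*t(s, 5) = 120*((-139/28)³ - 4*5 - 4*(-139/28)² - 4*5² - 139/28*5 - 139/28*5²) = 120*(-2685619/21952 - 20 - 4*19321/784 - 4*25 - 695/28 - 139/28*25) = 120*(-2685619/21952 - 20 - 19321/196 - 100 - 695/28 - 3475/28) = 120*(-10753091/21952) = -161296365/2744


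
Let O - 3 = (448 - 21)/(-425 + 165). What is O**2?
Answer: 124609/67600 ≈ 1.8433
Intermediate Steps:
O = 353/260 (O = 3 + (448 - 21)/(-425 + 165) = 3 + 427/(-260) = 3 + 427*(-1/260) = 3 - 427/260 = 353/260 ≈ 1.3577)
O**2 = (353/260)**2 = 124609/67600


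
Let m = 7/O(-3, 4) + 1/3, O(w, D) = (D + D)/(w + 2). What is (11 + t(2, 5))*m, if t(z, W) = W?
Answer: -26/3 ≈ -8.6667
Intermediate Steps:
O(w, D) = 2*D/(2 + w) (O(w, D) = (2*D)/(2 + w) = 2*D/(2 + w))
m = -13/24 (m = 7/((2*4/(2 - 3))) + 1/3 = 7/((2*4/(-1))) + 1*(⅓) = 7/((2*4*(-1))) + ⅓ = 7/(-8) + ⅓ = 7*(-⅛) + ⅓ = -7/8 + ⅓ = -13/24 ≈ -0.54167)
(11 + t(2, 5))*m = (11 + 5)*(-13/24) = 16*(-13/24) = -26/3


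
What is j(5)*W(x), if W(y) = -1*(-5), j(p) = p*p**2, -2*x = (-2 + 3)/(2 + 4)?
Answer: 625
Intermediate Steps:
x = -1/12 (x = -(-2 + 3)/(2*(2 + 4)) = -1/(2*6) = -1/2*1/6 = -1/12 ≈ -0.083333)
j(p) = p**3
W(y) = 5
j(5)*W(x) = 5**3*5 = 125*5 = 625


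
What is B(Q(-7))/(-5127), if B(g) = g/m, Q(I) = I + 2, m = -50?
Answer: -1/51270 ≈ -1.9505e-5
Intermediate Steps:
Q(I) = 2 + I
B(g) = -g/50 (B(g) = g/(-50) = g*(-1/50) = -g/50)
B(Q(-7))/(-5127) = -(2 - 7)/50/(-5127) = -1/50*(-5)*(-1/5127) = (⅒)*(-1/5127) = -1/51270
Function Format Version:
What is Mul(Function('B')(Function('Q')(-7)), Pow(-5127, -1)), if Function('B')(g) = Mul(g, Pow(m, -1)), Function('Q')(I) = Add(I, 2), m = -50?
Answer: Rational(-1, 51270) ≈ -1.9505e-5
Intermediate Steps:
Function('Q')(I) = Add(2, I)
Function('B')(g) = Mul(Rational(-1, 50), g) (Function('B')(g) = Mul(g, Pow(-50, -1)) = Mul(g, Rational(-1, 50)) = Mul(Rational(-1, 50), g))
Mul(Function('B')(Function('Q')(-7)), Pow(-5127, -1)) = Mul(Mul(Rational(-1, 50), Add(2, -7)), Pow(-5127, -1)) = Mul(Mul(Rational(-1, 50), -5), Rational(-1, 5127)) = Mul(Rational(1, 10), Rational(-1, 5127)) = Rational(-1, 51270)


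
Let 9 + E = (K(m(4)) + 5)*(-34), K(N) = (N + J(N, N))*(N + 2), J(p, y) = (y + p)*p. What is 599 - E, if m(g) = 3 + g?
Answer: 32908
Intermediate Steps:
J(p, y) = p*(p + y) (J(p, y) = (p + y)*p = p*(p + y))
K(N) = (2 + N)*(N + 2*N²) (K(N) = (N + N*(N + N))*(N + 2) = (N + N*(2*N))*(2 + N) = (N + 2*N²)*(2 + N) = (2 + N)*(N + 2*N²))
E = -32309 (E = -9 + ((3 + 4)*(2 + 2*(3 + 4)² + 5*(3 + 4)) + 5)*(-34) = -9 + (7*(2 + 2*7² + 5*7) + 5)*(-34) = -9 + (7*(2 + 2*49 + 35) + 5)*(-34) = -9 + (7*(2 + 98 + 35) + 5)*(-34) = -9 + (7*135 + 5)*(-34) = -9 + (945 + 5)*(-34) = -9 + 950*(-34) = -9 - 32300 = -32309)
599 - E = 599 - 1*(-32309) = 599 + 32309 = 32908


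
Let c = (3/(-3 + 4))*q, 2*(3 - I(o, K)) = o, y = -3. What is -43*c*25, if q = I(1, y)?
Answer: -16125/2 ≈ -8062.5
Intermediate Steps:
I(o, K) = 3 - o/2
q = 5/2 (q = 3 - ½*1 = 3 - ½ = 5/2 ≈ 2.5000)
c = 15/2 (c = (3/(-3 + 4))*(5/2) = (3/1)*(5/2) = (1*3)*(5/2) = 3*(5/2) = 15/2 ≈ 7.5000)
-43*c*25 = -43*15/2*25 = -645/2*25 = -16125/2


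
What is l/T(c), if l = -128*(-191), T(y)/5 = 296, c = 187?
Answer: 3056/185 ≈ 16.519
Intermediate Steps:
T(y) = 1480 (T(y) = 5*296 = 1480)
l = 24448
l/T(c) = 24448/1480 = 24448*(1/1480) = 3056/185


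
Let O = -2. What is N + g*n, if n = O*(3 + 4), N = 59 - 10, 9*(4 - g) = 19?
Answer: 203/9 ≈ 22.556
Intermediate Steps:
g = 17/9 (g = 4 - 1/9*19 = 4 - 19/9 = 17/9 ≈ 1.8889)
N = 49
n = -14 (n = -2*(3 + 4) = -2*7 = -14)
N + g*n = 49 + (17/9)*(-14) = 49 - 238/9 = 203/9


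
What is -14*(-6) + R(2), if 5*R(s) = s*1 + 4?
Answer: 426/5 ≈ 85.200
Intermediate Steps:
R(s) = ⅘ + s/5 (R(s) = (s*1 + 4)/5 = (s + 4)/5 = (4 + s)/5 = ⅘ + s/5)
-14*(-6) + R(2) = -14*(-6) + (⅘ + (⅕)*2) = 84 + (⅘ + ⅖) = 84 + 6/5 = 426/5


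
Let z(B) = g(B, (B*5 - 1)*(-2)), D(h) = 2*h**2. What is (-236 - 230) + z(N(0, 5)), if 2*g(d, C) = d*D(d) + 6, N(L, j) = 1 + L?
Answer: -462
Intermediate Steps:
g(d, C) = 3 + d**3 (g(d, C) = (d*(2*d**2) + 6)/2 = (2*d**3 + 6)/2 = (6 + 2*d**3)/2 = 3 + d**3)
z(B) = 3 + B**3
(-236 - 230) + z(N(0, 5)) = (-236 - 230) + (3 + (1 + 0)**3) = -466 + (3 + 1**3) = -466 + (3 + 1) = -466 + 4 = -462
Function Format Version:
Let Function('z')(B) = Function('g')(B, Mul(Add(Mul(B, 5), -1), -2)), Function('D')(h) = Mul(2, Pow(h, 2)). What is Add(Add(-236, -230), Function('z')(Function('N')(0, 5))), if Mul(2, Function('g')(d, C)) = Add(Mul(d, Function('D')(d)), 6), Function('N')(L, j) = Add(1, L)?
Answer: -462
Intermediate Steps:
Function('g')(d, C) = Add(3, Pow(d, 3)) (Function('g')(d, C) = Mul(Rational(1, 2), Add(Mul(d, Mul(2, Pow(d, 2))), 6)) = Mul(Rational(1, 2), Add(Mul(2, Pow(d, 3)), 6)) = Mul(Rational(1, 2), Add(6, Mul(2, Pow(d, 3)))) = Add(3, Pow(d, 3)))
Function('z')(B) = Add(3, Pow(B, 3))
Add(Add(-236, -230), Function('z')(Function('N')(0, 5))) = Add(Add(-236, -230), Add(3, Pow(Add(1, 0), 3))) = Add(-466, Add(3, Pow(1, 3))) = Add(-466, Add(3, 1)) = Add(-466, 4) = -462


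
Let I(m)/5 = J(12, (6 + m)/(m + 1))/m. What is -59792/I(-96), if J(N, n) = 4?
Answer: 1435008/5 ≈ 2.8700e+5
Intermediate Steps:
I(m) = 20/m (I(m) = 5*(4/m) = 20/m)
-59792/I(-96) = -59792/(20/(-96)) = -59792/(20*(-1/96)) = -59792/(-5/24) = -59792*(-24/5) = 1435008/5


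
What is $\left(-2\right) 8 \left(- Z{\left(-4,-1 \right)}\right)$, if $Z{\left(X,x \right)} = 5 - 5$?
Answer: $0$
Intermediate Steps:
$Z{\left(X,x \right)} = 0$ ($Z{\left(X,x \right)} = 5 - 5 = 0$)
$\left(-2\right) 8 \left(- Z{\left(-4,-1 \right)}\right) = \left(-2\right) 8 \left(\left(-1\right) 0\right) = \left(-16\right) 0 = 0$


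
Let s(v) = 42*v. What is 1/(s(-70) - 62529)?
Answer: -1/65469 ≈ -1.5274e-5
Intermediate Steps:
1/(s(-70) - 62529) = 1/(42*(-70) - 62529) = 1/(-2940 - 62529) = 1/(-65469) = -1/65469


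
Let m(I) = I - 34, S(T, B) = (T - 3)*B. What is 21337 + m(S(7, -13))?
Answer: 21251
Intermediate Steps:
S(T, B) = B*(-3 + T) (S(T, B) = (-3 + T)*B = B*(-3 + T))
m(I) = -34 + I
21337 + m(S(7, -13)) = 21337 + (-34 - 13*(-3 + 7)) = 21337 + (-34 - 13*4) = 21337 + (-34 - 52) = 21337 - 86 = 21251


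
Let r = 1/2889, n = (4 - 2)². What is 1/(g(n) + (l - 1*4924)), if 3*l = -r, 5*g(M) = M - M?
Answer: -8667/42676309 ≈ -0.00020309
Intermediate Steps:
n = 4 (n = 2² = 4)
r = 1/2889 ≈ 0.00034614
g(M) = 0 (g(M) = (M - M)/5 = (⅕)*0 = 0)
l = -1/8667 (l = (-1*1/2889)/3 = (⅓)*(-1/2889) = -1/8667 ≈ -0.00011538)
1/(g(n) + (l - 1*4924)) = 1/(0 + (-1/8667 - 1*4924)) = 1/(0 + (-1/8667 - 4924)) = 1/(0 - 42676309/8667) = 1/(-42676309/8667) = -8667/42676309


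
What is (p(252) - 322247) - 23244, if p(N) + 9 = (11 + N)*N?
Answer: -279224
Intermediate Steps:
p(N) = -9 + N*(11 + N) (p(N) = -9 + (11 + N)*N = -9 + N*(11 + N))
(p(252) - 322247) - 23244 = ((-9 + 252² + 11*252) - 322247) - 23244 = ((-9 + 63504 + 2772) - 322247) - 23244 = (66267 - 322247) - 23244 = -255980 - 23244 = -279224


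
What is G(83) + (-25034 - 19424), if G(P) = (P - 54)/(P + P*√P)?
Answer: -302581177/6806 + 29*√83/6806 ≈ -44458.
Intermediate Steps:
G(P) = (-54 + P)/(P + P^(3/2))
G(83) + (-25034 - 19424) = (-54 + 83)/(83 + 83^(3/2)) + (-25034 - 19424) = 29/(83 + 83*√83) - 44458 = -44458 + 29/(83 + 83*√83)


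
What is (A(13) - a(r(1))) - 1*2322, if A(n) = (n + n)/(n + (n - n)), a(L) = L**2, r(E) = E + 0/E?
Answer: -2321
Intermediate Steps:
r(E) = E (r(E) = E + 0 = E)
A(n) = 2 (A(n) = (2*n)/(n + 0) = (2*n)/n = 2)
(A(13) - a(r(1))) - 1*2322 = (2 - 1*1**2) - 1*2322 = (2 - 1*1) - 2322 = (2 - 1) - 2322 = 1 - 2322 = -2321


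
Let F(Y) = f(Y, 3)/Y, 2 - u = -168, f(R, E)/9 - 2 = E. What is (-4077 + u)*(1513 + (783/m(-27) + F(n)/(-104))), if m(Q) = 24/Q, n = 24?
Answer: -2054742091/832 ≈ -2.4696e+6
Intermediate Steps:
f(R, E) = 18 + 9*E
u = 170 (u = 2 - 1*(-168) = 2 + 168 = 170)
F(Y) = 45/Y (F(Y) = (18 + 9*3)/Y = (18 + 27)/Y = 45/Y)
(-4077 + u)*(1513 + (783/m(-27) + F(n)/(-104))) = (-4077 + 170)*(1513 + (783/((24/(-27))) + (45/24)/(-104))) = -3907*(1513 + (783/((24*(-1/27))) + (45*(1/24))*(-1/104))) = -3907*(1513 + (783/(-8/9) + (15/8)*(-1/104))) = -3907*(1513 + (783*(-9/8) - 15/832)) = -3907*(1513 + (-7047/8 - 15/832)) = -3907*(1513 - 732903/832) = -3907*525913/832 = -2054742091/832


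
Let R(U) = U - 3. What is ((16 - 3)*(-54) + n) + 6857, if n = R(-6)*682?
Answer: 17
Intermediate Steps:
R(U) = -3 + U
n = -6138 (n = (-3 - 6)*682 = -9*682 = -6138)
((16 - 3)*(-54) + n) + 6857 = ((16 - 3)*(-54) - 6138) + 6857 = (13*(-54) - 6138) + 6857 = (-702 - 6138) + 6857 = -6840 + 6857 = 17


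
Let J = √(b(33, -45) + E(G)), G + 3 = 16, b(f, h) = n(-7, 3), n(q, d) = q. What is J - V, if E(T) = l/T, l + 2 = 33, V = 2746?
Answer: -2746 + 2*I*√195/13 ≈ -2746.0 + 2.1483*I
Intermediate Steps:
l = 31 (l = -2 + 33 = 31)
b(f, h) = -7
G = 13 (G = -3 + 16 = 13)
E(T) = 31/T
J = 2*I*√195/13 (J = √(-7 + 31/13) = √(-60/13) = 2*I*√195/13 ≈ 2.1483*I)
J - V = 2*I*√195/13 - 1*2746 = 2*I*√195/13 - 2746 = -2746 + 2*I*√195/13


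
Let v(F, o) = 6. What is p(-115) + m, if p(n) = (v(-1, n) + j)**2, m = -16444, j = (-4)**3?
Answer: -13080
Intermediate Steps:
j = -64
p(n) = 3364 (p(n) = (6 - 64)**2 = (-58)**2 = 3364)
p(-115) + m = 3364 - 16444 = -13080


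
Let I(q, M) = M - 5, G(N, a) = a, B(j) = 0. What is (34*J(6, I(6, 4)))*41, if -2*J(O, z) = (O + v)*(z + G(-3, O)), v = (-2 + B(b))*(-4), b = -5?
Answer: -48790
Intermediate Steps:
v = 8 (v = (-2 + 0)*(-4) = -2*(-4) = 8)
I(q, M) = -5 + M
J(O, z) = -(8 + O)*(O + z)/2 (J(O, z) = -(O + 8)*(z + O)/2 = -(8 + O)*(O + z)/2)
(34*J(6, I(6, 4)))*41 = (34*(-4*6 - 4*(-5 + 4) - ½*6² - ½*6*(-5 + 4)))*41 = (34*(-24 - 4*(-1) - ½*36 - ½*6*(-1)))*41 = (34*(-24 + 4 - 18 + 3))*41 = (34*(-35))*41 = -1190*41 = -48790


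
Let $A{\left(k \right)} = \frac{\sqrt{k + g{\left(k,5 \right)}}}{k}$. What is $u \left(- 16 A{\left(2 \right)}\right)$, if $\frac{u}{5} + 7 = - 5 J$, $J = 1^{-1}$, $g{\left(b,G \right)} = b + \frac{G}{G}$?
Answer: $480 \sqrt{5} \approx 1073.3$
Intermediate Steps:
$g{\left(b,G \right)} = 1 + b$ ($g{\left(b,G \right)} = b + 1 = 1 + b$)
$J = 1$
$u = -60$ ($u = -35 + 5 \left(\left(-5\right) 1\right) = -35 + 5 \left(-5\right) = -35 - 25 = -60$)
$A{\left(k \right)} = \frac{\sqrt{1 + 2 k}}{k}$ ($A{\left(k \right)} = \frac{\sqrt{k + \left(1 + k\right)}}{k} = \frac{\sqrt{1 + 2 k}}{k}$)
$u \left(- 16 A{\left(2 \right)}\right) = - 60 \left(- 16 \frac{\sqrt{1 + 2 \cdot 2}}{2}\right) = - 60 \left(- 16 \frac{\sqrt{1 + 4}}{2}\right) = - 60 \left(- 16 \frac{\sqrt{5}}{2}\right) = - 60 \left(- 8 \sqrt{5}\right) = 480 \sqrt{5}$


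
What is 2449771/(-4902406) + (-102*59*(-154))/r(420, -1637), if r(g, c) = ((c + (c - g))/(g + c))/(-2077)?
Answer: -5742212481367520681/9054743882 ≈ -6.3417e+8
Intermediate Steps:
r(g, c) = -(-g + 2*c)/(2077*(c + g)) (r(g, c) = ((-g + 2*c)/(c + g))*(-1/2077) = -(-g + 2*c)/(2077*(c + g)))
2449771/(-4902406) + (-102*59*(-154))/r(420, -1637) = 2449771/(-4902406) + (-102*59*(-154))/(((420 - 2*(-1637))/(2077*(-1637 + 420)))) = 2449771*(-1/4902406) + (-6018*(-154))/(((1/2077)*(420 + 3274)/(-1217))) = -2449771/4902406 + 926772/(((1/2077)*(-1/1217)*3694)) = -2449771/4902406 + 926772/(-3694/2527709) = -2449771/4902406 + 926772*(-2527709/3694) = -2449771/4902406 - 1171304962674/1847 = -5742212481367520681/9054743882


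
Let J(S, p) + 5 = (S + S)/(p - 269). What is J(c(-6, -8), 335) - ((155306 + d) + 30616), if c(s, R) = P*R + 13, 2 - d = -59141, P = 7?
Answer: -8087353/33 ≈ -2.4507e+5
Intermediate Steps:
d = 59143 (d = 2 - 1*(-59141) = 2 + 59141 = 59143)
c(s, R) = 13 + 7*R (c(s, R) = 7*R + 13 = 13 + 7*R)
J(S, p) = -5 + 2*S/(-269 + p) (J(S, p) = -5 + (S + S)/(p - 269) = -5 + (2*S)/(-269 + p) = -5 + 2*S/(-269 + p))
J(c(-6, -8), 335) - ((155306 + d) + 30616) = (1345 - 5*335 + 2*(13 + 7*(-8)))/(-269 + 335) - ((155306 + 59143) + 30616) = (1345 - 1675 + 2*(13 - 56))/66 - (214449 + 30616) = (1345 - 1675 + 2*(-43))/66 - 1*245065 = (1345 - 1675 - 86)/66 - 245065 = (1/66)*(-416) - 245065 = -208/33 - 245065 = -8087353/33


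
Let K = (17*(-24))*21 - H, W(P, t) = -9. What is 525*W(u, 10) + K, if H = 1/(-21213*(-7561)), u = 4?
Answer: -2132084116450/160391493 ≈ -13293.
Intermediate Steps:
H = 1/160391493 (H = -1/21213*(-1/7561) = 1/160391493 ≈ 6.2347e-9)
K = -1374234312025/160391493 (K = (17*(-24))*21 - 1*1/160391493 = -408*21 - 1/160391493 = -8568 - 1/160391493 = -1374234312025/160391493 ≈ -8568.0)
525*W(u, 10) + K = 525*(-9) - 1374234312025/160391493 = -4725 - 1374234312025/160391493 = -2132084116450/160391493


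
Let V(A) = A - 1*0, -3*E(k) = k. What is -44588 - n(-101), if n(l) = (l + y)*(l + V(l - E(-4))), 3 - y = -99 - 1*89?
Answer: -26288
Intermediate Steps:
E(k) = -k/3
V(A) = A (V(A) = A + 0 = A)
y = 191 (y = 3 - (-99 - 1*89) = 3 - (-99 - 89) = 3 - 1*(-188) = 3 + 188 = 191)
n(l) = (191 + l)*(-4/3 + 2*l) (n(l) = (l + 191)*(l + (l - (-1)*(-4)/3)) = (191 + l)*(l + (l - 1*4/3)) = (191 + l)*(l + (l - 4/3)) = (191 + l)*(l + (-4/3 + l)) = (191 + l)*(-4/3 + 2*l))
-44588 - n(-101) = -44588 - (-764/3 + 2*(-101)**2 + (1142/3)*(-101)) = -44588 - (-764/3 + 2*10201 - 115342/3) = -44588 - (-764/3 + 20402 - 115342/3) = -44588 - 1*(-18300) = -44588 + 18300 = -26288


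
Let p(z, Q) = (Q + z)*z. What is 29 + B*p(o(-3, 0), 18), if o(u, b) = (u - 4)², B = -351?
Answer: -1152304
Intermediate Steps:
o(u, b) = (-4 + u)²
p(z, Q) = z*(Q + z)
29 + B*p(o(-3, 0), 18) = 29 - 351*(-4 - 3)²*(18 + (-4 - 3)²) = 29 - 351*(-7)²*(18 + (-7)²) = 29 - 17199*(18 + 49) = 29 - 17199*67 = 29 - 351*3283 = 29 - 1152333 = -1152304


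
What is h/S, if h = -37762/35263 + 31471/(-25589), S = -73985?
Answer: 2076053691/66759987944395 ≈ 3.1097e-5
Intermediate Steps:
h = -2076053691/902344907 (h = -37762*1/35263 + 31471*(-1/25589) = -37762/35263 - 31471/25589 = -2076053691/902344907 ≈ -2.3007)
h/S = -2076053691/902344907/(-73985) = -2076053691/902344907*(-1/73985) = 2076053691/66759987944395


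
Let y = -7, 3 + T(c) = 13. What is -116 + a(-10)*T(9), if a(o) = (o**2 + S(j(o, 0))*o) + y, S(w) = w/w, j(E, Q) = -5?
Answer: 714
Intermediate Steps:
S(w) = 1
T(c) = 10 (T(c) = -3 + 13 = 10)
a(o) = -7 + o + o**2 (a(o) = (o**2 + 1*o) - 7 = (o**2 + o) - 7 = (o + o**2) - 7 = -7 + o + o**2)
-116 + a(-10)*T(9) = -116 + (-7 - 10 + (-10)**2)*10 = -116 + (-7 - 10 + 100)*10 = -116 + 83*10 = -116 + 830 = 714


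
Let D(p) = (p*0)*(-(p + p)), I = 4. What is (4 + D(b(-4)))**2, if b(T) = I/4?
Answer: 16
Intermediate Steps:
b(T) = 1 (b(T) = 4/4 = 4*(1/4) = 1)
D(p) = 0 (D(p) = 0*(-2*p) = 0)
(4 + D(b(-4)))**2 = (4 + 0)**2 = 4**2 = 16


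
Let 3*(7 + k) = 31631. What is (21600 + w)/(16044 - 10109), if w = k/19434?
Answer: 125935481/34602237 ≈ 3.6395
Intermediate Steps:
k = 31610/3 (k = -7 + (⅓)*31631 = -7 + 31631/3 = 31610/3 ≈ 10537.)
w = 15805/29151 (w = (31610/3)/19434 = (31610/3)*(1/19434) = 15805/29151 ≈ 0.54218)
(21600 + w)/(16044 - 10109) = (21600 + 15805/29151)/(16044 - 10109) = (629677405/29151)/5935 = (629677405/29151)*(1/5935) = 125935481/34602237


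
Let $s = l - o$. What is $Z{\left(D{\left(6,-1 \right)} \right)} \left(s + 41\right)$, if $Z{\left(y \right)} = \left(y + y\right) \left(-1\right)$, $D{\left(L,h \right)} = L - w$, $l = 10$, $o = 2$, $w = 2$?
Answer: $-392$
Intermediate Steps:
$D{\left(L,h \right)} = -2 + L$ ($D{\left(L,h \right)} = L - 2 = -2 + L$)
$s = 8$ ($s = 10 - 2 = 8$)
$Z{\left(y \right)} = - 2 y$ ($Z{\left(y \right)} = 2 y \left(-1\right) = - 2 y$)
$Z{\left(D{\left(6,-1 \right)} \right)} \left(s + 41\right) = - 2 \left(-2 + 6\right) \left(8 + 41\right) = \left(-2\right) 4 \cdot 49 = \left(-8\right) 49 = -392$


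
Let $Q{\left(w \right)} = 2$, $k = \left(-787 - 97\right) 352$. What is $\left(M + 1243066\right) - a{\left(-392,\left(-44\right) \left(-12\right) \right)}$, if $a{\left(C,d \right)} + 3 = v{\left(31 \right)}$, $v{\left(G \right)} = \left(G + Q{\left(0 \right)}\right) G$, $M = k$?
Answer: $930878$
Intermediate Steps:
$k = -311168$ ($k = \left(-884\right) 352 = -311168$)
$M = -311168$
$v{\left(G \right)} = G \left(2 + G\right)$ ($v{\left(G \right)} = \left(G + 2\right) G = \left(2 + G\right) G = G \left(2 + G\right)$)
$a{\left(C,d \right)} = 1020$ ($a{\left(C,d \right)} = -3 + 31 \left(2 + 31\right) = -3 + 31 \cdot 33 = -3 + 1023 = 1020$)
$\left(M + 1243066\right) - a{\left(-392,\left(-44\right) \left(-12\right) \right)} = \left(-311168 + 1243066\right) - 1020 = 931898 - 1020 = 930878$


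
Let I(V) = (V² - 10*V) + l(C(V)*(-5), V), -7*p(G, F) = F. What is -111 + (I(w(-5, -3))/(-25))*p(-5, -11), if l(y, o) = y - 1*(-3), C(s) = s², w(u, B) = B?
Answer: -19392/175 ≈ -110.81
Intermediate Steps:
p(G, F) = -F/7
l(y, o) = 3 + y (l(y, o) = y + 3 = 3 + y)
I(V) = 3 - 10*V - 4*V² (I(V) = (V² - 10*V) + (3 + V²*(-5)) = (V² - 10*V) + (3 - 5*V²) = 3 - 10*V - 4*V²)
-111 + (I(w(-5, -3))/(-25))*p(-5, -11) = -111 + ((3 - 10*(-3) - 4*(-3)²)/(-25))*(-⅐*(-11)) = -111 + ((3 + 30 - 4*9)*(-1/25))*(11/7) = -111 + ((3 + 30 - 36)*(-1/25))*(11/7) = -111 - 3*(-1/25)*(11/7) = -111 + (3/25)*(11/7) = -111 + 33/175 = -19392/175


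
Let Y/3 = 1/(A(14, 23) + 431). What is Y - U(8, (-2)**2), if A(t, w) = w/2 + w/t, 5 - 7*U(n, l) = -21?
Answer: -80687/21763 ≈ -3.7075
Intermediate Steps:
U(n, l) = 26/7 (U(n, l) = 5/7 - 1/7*(-21) = 5/7 + 3 = 26/7)
A(t, w) = w/2 + w/t (A(t, w) = w*(1/2) + w/t = w/2 + w/t)
Y = 21/3109 (Y = 3/(((1/2)*23 + 23/14) + 431) = 3/((23/2 + 23*(1/14)) + 431) = 3/((23/2 + 23/14) + 431) = 3/(92/7 + 431) = 3/(3109/7) = 3*(7/3109) = 21/3109 ≈ 0.0067546)
Y - U(8, (-2)**2) = 21/3109 - 1*26/7 = 21/3109 - 26/7 = -80687/21763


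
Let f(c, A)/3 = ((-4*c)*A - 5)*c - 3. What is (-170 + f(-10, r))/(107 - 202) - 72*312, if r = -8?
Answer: -2143651/95 ≈ -22565.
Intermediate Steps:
f(c, A) = -9 + 3*c*(-5 - 4*A*c) (f(c, A) = 3*(((-4*c)*A - 5)*c - 3) = 3*((-4*A*c - 5)*c - 3) = 3*((-5 - 4*A*c)*c - 3) = 3*(c*(-5 - 4*A*c) - 3) = 3*(-3 + c*(-5 - 4*A*c)) = -9 + 3*c*(-5 - 4*A*c))
(-170 + f(-10, r))/(107 - 202) - 72*312 = (-170 + (-9 - 15*(-10) - 12*(-8)*(-10)²))/(107 - 202) - 72*312 = (-170 + (-9 + 150 - 12*(-8)*100))/(-95) - 22464 = (-170 + (-9 + 150 + 9600))*(-1/95) - 22464 = (-170 + 9741)*(-1/95) - 22464 = 9571*(-1/95) - 22464 = -9571/95 - 22464 = -2143651/95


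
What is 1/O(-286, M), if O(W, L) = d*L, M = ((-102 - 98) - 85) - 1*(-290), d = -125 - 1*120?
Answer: -1/1225 ≈ -0.00081633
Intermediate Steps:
d = -245 (d = -125 - 120 = -245)
M = 5 (M = (-200 - 85) + 290 = -285 + 290 = 5)
O(W, L) = -245*L
1/O(-286, M) = 1/(-245*5) = 1/(-1225) = -1/1225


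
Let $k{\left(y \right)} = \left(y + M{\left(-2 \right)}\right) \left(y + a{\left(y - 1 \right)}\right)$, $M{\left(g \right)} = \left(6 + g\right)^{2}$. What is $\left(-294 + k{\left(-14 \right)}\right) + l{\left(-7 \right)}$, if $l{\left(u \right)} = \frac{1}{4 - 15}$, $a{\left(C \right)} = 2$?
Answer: $- \frac{3499}{11} \approx -318.09$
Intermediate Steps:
$l{\left(u \right)} = - \frac{1}{11}$ ($l{\left(u \right)} = \frac{1}{-11} = - \frac{1}{11}$)
$k{\left(y \right)} = \left(2 + y\right) \left(16 + y\right)$ ($k{\left(y \right)} = \left(y + \left(6 - 2\right)^{2}\right) \left(y + 2\right) = \left(y + 4^{2}\right) \left(2 + y\right) = \left(y + 16\right) \left(2 + y\right) = \left(16 + y\right) \left(2 + y\right) = \left(2 + y\right) \left(16 + y\right)$)
$\left(-294 + k{\left(-14 \right)}\right) + l{\left(-7 \right)} = \left(-294 + \left(32 + \left(-14\right)^{2} + 18 \left(-14\right)\right)\right) - \frac{1}{11} = \left(-294 + \left(32 + 196 - 252\right)\right) - \frac{1}{11} = \left(-294 - 24\right) - \frac{1}{11} = -318 - \frac{1}{11} = - \frac{3499}{11}$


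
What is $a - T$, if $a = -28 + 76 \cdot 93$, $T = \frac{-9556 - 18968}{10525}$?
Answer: $\frac{74124524}{10525} \approx 7042.7$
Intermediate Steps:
$T = - \frac{28524}{10525}$ ($T = \left(-28524\right) \frac{1}{10525} = - \frac{28524}{10525} \approx -2.7101$)
$a = 7040$ ($a = -28 + 7068 = 7040$)
$a - T = 7040 - - \frac{28524}{10525} = 7040 + \frac{28524}{10525} = \frac{74124524}{10525}$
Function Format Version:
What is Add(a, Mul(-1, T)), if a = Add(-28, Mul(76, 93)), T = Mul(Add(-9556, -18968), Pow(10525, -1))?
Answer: Rational(74124524, 10525) ≈ 7042.7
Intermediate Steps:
T = Rational(-28524, 10525) (T = Mul(-28524, Rational(1, 10525)) = Rational(-28524, 10525) ≈ -2.7101)
a = 7040 (a = Add(-28, 7068) = 7040)
Add(a, Mul(-1, T)) = Add(7040, Mul(-1, Rational(-28524, 10525))) = Add(7040, Rational(28524, 10525)) = Rational(74124524, 10525)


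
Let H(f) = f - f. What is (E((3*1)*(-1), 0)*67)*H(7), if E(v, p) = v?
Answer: 0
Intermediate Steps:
H(f) = 0
(E((3*1)*(-1), 0)*67)*H(7) = (((3*1)*(-1))*67)*0 = ((3*(-1))*67)*0 = -3*67*0 = -201*0 = 0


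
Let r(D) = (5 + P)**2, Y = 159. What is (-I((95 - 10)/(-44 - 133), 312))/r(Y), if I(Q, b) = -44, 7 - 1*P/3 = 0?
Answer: 11/169 ≈ 0.065089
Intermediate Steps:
P = 21 (P = 21 - 3*0 = 21 + 0 = 21)
r(D) = 676 (r(D) = (5 + 21)**2 = 26**2 = 676)
(-I((95 - 10)/(-44 - 133), 312))/r(Y) = -1*(-44)/676 = 44*(1/676) = 11/169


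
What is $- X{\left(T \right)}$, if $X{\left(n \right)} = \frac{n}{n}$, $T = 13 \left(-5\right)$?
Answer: $-1$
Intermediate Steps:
$T = -65$
$X{\left(n \right)} = 1$
$- X{\left(T \right)} = \left(-1\right) 1 = -1$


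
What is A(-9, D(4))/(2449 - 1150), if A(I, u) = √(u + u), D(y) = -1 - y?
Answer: I*√10/1299 ≈ 0.0024344*I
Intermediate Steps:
A(I, u) = √2*√u (A(I, u) = √(2*u) = √2*√u)
A(-9, D(4))/(2449 - 1150) = (√2*√(-1 - 1*4))/(2449 - 1150) = (√2*√(-1 - 4))/1299 = (√2*√(-5))*(1/1299) = (√2*(I*√5))*(1/1299) = (I*√10)*(1/1299) = I*√10/1299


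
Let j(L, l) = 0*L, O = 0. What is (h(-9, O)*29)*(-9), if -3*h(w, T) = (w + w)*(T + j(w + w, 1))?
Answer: 0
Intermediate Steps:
j(L, l) = 0
h(w, T) = -2*T*w/3 (h(w, T) = -(w + w)*(T + 0)/3 = -2*w*T/3 = -2*T*w/3)
(h(-9, O)*29)*(-9) = (-⅔*0*(-9)*29)*(-9) = (0*29)*(-9) = 0*(-9) = 0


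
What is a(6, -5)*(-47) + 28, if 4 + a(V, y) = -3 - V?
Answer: 639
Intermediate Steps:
a(V, y) = -7 - V (a(V, y) = -4 + (-3 - V) = -7 - V)
a(6, -5)*(-47) + 28 = (-7 - 1*6)*(-47) + 28 = (-7 - 6)*(-47) + 28 = -13*(-47) + 28 = 611 + 28 = 639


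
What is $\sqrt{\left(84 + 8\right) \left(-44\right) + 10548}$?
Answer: $10 \sqrt{65} \approx 80.623$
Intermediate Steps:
$\sqrt{\left(84 + 8\right) \left(-44\right) + 10548} = \sqrt{92 \left(-44\right) + 10548} = \sqrt{-4048 + 10548} = \sqrt{6500} = 10 \sqrt{65}$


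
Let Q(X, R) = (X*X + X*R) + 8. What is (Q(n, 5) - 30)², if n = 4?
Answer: 196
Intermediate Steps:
Q(X, R) = 8 + X² + R*X (Q(X, R) = (X² + R*X) + 8 = 8 + X² + R*X)
(Q(n, 5) - 30)² = ((8 + 4² + 5*4) - 30)² = ((8 + 16 + 20) - 30)² = (44 - 30)² = 14² = 196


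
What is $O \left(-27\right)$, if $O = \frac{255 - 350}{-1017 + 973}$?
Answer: $- \frac{2565}{44} \approx -58.295$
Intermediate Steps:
$O = \frac{95}{44}$ ($O = - \frac{95}{-44} = \left(-95\right) \left(- \frac{1}{44}\right) = \frac{95}{44} \approx 2.1591$)
$O \left(-27\right) = \frac{95}{44} \left(-27\right) = - \frac{2565}{44}$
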